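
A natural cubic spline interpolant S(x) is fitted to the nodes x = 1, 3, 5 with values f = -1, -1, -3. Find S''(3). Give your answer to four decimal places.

Write m_i for S''(x_i). With h_i = 2, 2 and divided differences Δ_i = 0, -1, the continuity of S' gives the tridiagonal system
  2·m_0 + 8·m_1 + 2·m_2 = 6(Δ_1 - Δ_0) = -6
Natural end conditions: m_0 = m_2 = 0.
Solving: m_0 = 0, m_1 = -3/4, m_2 = 0.

-0.7500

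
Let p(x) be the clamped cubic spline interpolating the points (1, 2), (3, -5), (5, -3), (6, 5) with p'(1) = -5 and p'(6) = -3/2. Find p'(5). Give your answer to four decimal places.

9.5000

Let m_i = p''(x_i). Step sizes h_i = 2, 2, 1; slopes of the chords Δ_i = (y_(i+1) - y_i)/h_i = -7/2, 1, 8.
  2·m_0 + 8·m_1 + 2·m_2 = 6(Δ_1 - Δ_0) = 27
  2·m_1 + 6·m_2 + 1·m_3 = 6(Δ_2 - Δ_1) = 42
Clamped end conditions give two more equations: 2h_0·m_0 + h_0·m_1 = 6(Δ_0 - p'(1)) = 9 and h_2·m_2 + 2h_2·m_3 = 6(p'(6) - Δ_2) = -57.
Hence m_0 = 5/2, m_1 = -1/2, m_2 = 13, m_3 = -35.
On [5, 6], p'(x) = b_2 + 2c_2·(x - 5) + 3d_2·(x - 5)² with b_2 = Δ_2 - h_2(2m_2 + m_3)/6 = 19/2, c_2 = m_2/2 = 13/2, d_2 = (m_3 - m_2)/(6h_2) = -8. So p'(5) = 19/2.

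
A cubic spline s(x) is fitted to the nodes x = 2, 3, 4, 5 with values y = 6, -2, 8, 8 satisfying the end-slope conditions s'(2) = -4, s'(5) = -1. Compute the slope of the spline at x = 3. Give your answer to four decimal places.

Put M_i = s'' at the i-th knot. Here h = (1, 1, 1) and Δ = (-8, 10, 0), so the interior equations h_(i-1)·M_(i-1) + 2(h_(i-1)+h_i)·M_i + h_i·M_(i+1) = 6(Δ_i − Δ_(i-1)) read
  1·M_0 + 4·M_1 + 1·M_2 = 6(Δ_1 - Δ_0) = 108
  1·M_1 + 4·M_2 + 1·M_3 = 6(Δ_2 - Δ_1) = -60
Clamped end conditions give two more equations: 2h_0·M_0 + h_0·M_1 = 6(Δ_0 - s'(2)) = -24 and h_2·M_2 + 2h_2·M_3 = 6(s'(5) - Δ_2) = -6.
Solving the tridiagonal system: M_0 = -166/5, M_1 = 212/5, M_2 = -142/5, M_3 = 56/5.
On [3, 4], s'(x) = b_1 + 2c_1·(x - 3) + 3d_1·(x - 3)² with b_1 = Δ_1 - h_1(2M_1 + M_2)/6 = 3/5, c_1 = M_1/2 = 106/5, d_1 = (M_2 - M_1)/(6h_1) = -59/5. So s'(3) = 3/5.

0.6000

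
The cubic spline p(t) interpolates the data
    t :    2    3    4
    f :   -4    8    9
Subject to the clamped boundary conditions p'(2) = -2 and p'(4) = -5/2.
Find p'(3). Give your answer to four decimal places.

10.8750

Let M_i = p''(x_i). Step sizes h_i = 1, 1; slopes of the chords Δ_i = (y_(i+1) - y_i)/h_i = 12, 1.
  1·M_0 + 4·M_1 + 1·M_2 = 6(Δ_1 - Δ_0) = -66
Clamped end conditions give two more equations: 2h_0·M_0 + h_0·M_1 = 6(Δ_0 - p'(2)) = 84 and h_1·M_1 + 2h_1·M_2 = 6(p'(4) - Δ_1) = -21.
Forward elimination and back-substitution give M_0 = 233/4, M_1 = -65/2, M_2 = 23/4.
On [3, 4], p'(t) = b_1 + 2c_1·(t - 3) + 3d_1·(t - 3)² with b_1 = Δ_1 - h_1(2M_1 + M_2)/6 = 87/8, c_1 = M_1/2 = -65/4, d_1 = (M_2 - M_1)/(6h_1) = 51/8. So p'(3) = 87/8.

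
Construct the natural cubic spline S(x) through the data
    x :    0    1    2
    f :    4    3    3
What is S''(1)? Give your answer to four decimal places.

Let m_i = S''(x_i). Step sizes h_i = 1, 1; slopes of the chords Δ_i = (y_(i+1) - y_i)/h_i = -1, 0.
  1·m_0 + 4·m_1 + 1·m_2 = 6(Δ_1 - Δ_0) = 6
Natural end conditions: m_0 = m_2 = 0.
Forward elimination and back-substitution give m_0 = 0, m_1 = 3/2, m_2 = 0.

1.5000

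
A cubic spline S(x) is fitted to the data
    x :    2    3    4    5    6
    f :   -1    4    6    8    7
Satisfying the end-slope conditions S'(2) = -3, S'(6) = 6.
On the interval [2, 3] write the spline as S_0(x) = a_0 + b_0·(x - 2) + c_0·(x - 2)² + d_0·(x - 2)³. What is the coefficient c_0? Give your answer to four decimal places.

15.4821

Write M_i for S''(x_i). With h_i = 1, 1, 1, 1 and divided differences Δ_i = 5, 2, 2, -1, the continuity of S' gives the tridiagonal system
  1·M_0 + 4·M_1 + 1·M_2 = 6(Δ_1 - Δ_0) = -18
  1·M_1 + 4·M_2 + 1·M_3 = 6(Δ_2 - Δ_1) = 0
  1·M_2 + 4·M_3 + 1·M_4 = 6(Δ_3 - Δ_2) = -18
Clamped end conditions give two more equations: 2h_0·M_0 + h_0·M_1 = 6(Δ_0 - S'(2)) = 48 and h_3·M_3 + 2h_3·M_4 = 6(S'(6) - Δ_3) = 42.
Solving: M_0 = 867/28, M_1 = -195/14, M_2 = 27/4, M_3 = -183/14, M_4 = 771/28.
On [2, 3], with S_0(x) = a_0 + b_0·(x - 2) + c_0·(x - 2)² + d_0·(x - 2)³: c_0 = M_0/2 = 867/56, d_0 = (M_1 - M_0)/(6h_0) = -419/56, b_0 = Δ_0 - h_0(2M_0 + M_1)/6 = -3.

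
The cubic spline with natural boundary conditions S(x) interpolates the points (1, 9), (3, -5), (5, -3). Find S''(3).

Let M_i = S''(x_i). Step sizes h_i = 2, 2; slopes of the chords Δ_i = (y_(i+1) - y_i)/h_i = -7, 1.
  2·M_0 + 8·M_1 + 2·M_2 = 6(Δ_1 - Δ_0) = 48
Natural end conditions: M_0 = M_2 = 0.
Solving the tridiagonal system: M_0 = 0, M_1 = 6, M_2 = 0.

6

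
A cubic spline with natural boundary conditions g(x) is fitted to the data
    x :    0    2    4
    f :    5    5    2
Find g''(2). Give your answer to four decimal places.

Put M_i = g'' at the i-th knot. Here h = (2, 2) and Δ = (0, -3/2), so the interior equations h_(i-1)·M_(i-1) + 2(h_(i-1)+h_i)·M_i + h_i·M_(i+1) = 6(Δ_i − Δ_(i-1)) read
  2·M_0 + 8·M_1 + 2·M_2 = 6(Δ_1 - Δ_0) = -9
Natural end conditions: M_0 = M_2 = 0.
Solving: M_0 = 0, M_1 = -9/8, M_2 = 0.

-1.1250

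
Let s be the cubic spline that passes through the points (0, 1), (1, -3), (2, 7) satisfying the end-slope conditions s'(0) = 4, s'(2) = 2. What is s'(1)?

3

With M_i denoting the second derivative at x_i, h_i = 1, 1, and Δ_i = (y_(i+1) − y_i)/h_i = -4, 10:
  1·M_0 + 4·M_1 + 1·M_2 = 6(Δ_1 - Δ_0) = 84
Clamped end conditions give two more equations: 2h_0·M_0 + h_0·M_1 = 6(Δ_0 - s'(0)) = -48 and h_1·M_1 + 2h_1·M_2 = 6(s'(2) - Δ_1) = -48.
Solving the tridiagonal system: M_0 = -46, M_1 = 44, M_2 = -46.
On [1, 2], s'(x) = b_1 + 2c_1·(x - 1) + 3d_1·(x - 1)² with b_1 = Δ_1 - h_1(2M_1 + M_2)/6 = 3, c_1 = M_1/2 = 22, d_1 = (M_2 - M_1)/(6h_1) = -15. So s'(1) = 3.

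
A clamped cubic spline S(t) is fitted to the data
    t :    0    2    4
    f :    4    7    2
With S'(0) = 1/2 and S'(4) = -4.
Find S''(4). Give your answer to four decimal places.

-0.3750

Write σ_i for S''(x_i). With h_i = 2, 2 and divided differences Δ_i = 3/2, -5/2, the continuity of S' gives the tridiagonal system
  2·σ_0 + 8·σ_1 + 2·σ_2 = 6(Δ_1 - Δ_0) = -24
Clamped end conditions give two more equations: 2h_0·σ_0 + h_0·σ_1 = 6(Δ_0 - S'(0)) = 6 and h_1·σ_1 + 2h_1·σ_2 = 6(S'(4) - Δ_1) = -9.
Forward elimination and back-substitution give σ_0 = 27/8, σ_1 = -15/4, σ_2 = -3/8.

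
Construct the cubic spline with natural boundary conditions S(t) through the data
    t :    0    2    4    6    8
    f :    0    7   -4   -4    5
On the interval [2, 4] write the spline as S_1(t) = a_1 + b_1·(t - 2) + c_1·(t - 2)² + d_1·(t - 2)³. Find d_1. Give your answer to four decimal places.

Let M_i = S''(x_i). Step sizes h_i = 2, 2, 2, 2; slopes of the chords Δ_i = (y_(i+1) - y_i)/h_i = 7/2, -11/2, 0, 9/2.
  2·M_0 + 8·M_1 + 2·M_2 = 6(Δ_1 - Δ_0) = -54
  2·M_1 + 8·M_2 + 2·M_3 = 6(Δ_2 - Δ_1) = 33
  2·M_2 + 8·M_3 + 2·M_4 = 6(Δ_3 - Δ_2) = 27
Natural end conditions: M_0 = M_4 = 0.
Forward elimination and back-substitution give M_0 = 0, M_1 = -915/112, M_2 = 159/28, M_3 = 219/112, M_4 = 0.
On [2, 4], with S_1(t) = a_1 + b_1·(t - 2) + c_1·(t - 2)² + d_1·(t - 2)³: c_1 = M_1/2 = -915/224, d_1 = (M_2 - M_1)/(6h_1) = 517/448, b_1 = Δ_1 - h_1(2M_1 + M_2)/6 = -109/56.

1.1540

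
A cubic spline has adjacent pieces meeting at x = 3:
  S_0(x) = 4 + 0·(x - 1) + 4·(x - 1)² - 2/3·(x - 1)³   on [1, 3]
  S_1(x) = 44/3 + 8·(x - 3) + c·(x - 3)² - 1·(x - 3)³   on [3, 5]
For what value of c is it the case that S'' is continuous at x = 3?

0

S_0''(x) = 8 - 4·(x - 1), so S_0''(3) = 0. On the right, S_1''(3) = 2c, so c = 0.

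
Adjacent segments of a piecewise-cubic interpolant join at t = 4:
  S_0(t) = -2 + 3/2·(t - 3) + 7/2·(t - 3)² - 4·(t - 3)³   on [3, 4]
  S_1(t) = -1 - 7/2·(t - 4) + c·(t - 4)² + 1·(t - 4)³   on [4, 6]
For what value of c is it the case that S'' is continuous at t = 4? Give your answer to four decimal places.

S_0''(t) = 7 - 24·(t - 3), so S_0''(4) = -17. On the right, S_1''(4) = 2c, so c = -17/2.

-8.5000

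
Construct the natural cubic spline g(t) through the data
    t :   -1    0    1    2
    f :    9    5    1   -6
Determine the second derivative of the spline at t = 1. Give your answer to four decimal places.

Let σ_i = g''(x_i). Step sizes h_i = 1, 1, 1; slopes of the chords Δ_i = (y_(i+1) - y_i)/h_i = -4, -4, -7.
  1·σ_0 + 4·σ_1 + 1·σ_2 = 6(Δ_1 - Δ_0) = 0
  1·σ_1 + 4·σ_2 + 1·σ_3 = 6(Δ_2 - Δ_1) = -18
Natural end conditions: σ_0 = σ_3 = 0.
Hence σ_0 = 0, σ_1 = 6/5, σ_2 = -24/5, σ_3 = 0.

-4.8000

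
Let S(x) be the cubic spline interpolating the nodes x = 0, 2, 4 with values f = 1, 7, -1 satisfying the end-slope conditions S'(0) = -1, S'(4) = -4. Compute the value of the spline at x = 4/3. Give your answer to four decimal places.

5.1481

Put M_i = S'' at the i-th knot. Here h = (2, 2) and Δ = (3, -4), so the interior equations h_(i-1)·M_(i-1) + 2(h_(i-1)+h_i)·M_i + h_i·M_(i+1) = 6(Δ_i − Δ_(i-1)) read
  2·M_0 + 8·M_1 + 2·M_2 = 6(Δ_1 - Δ_0) = -42
Clamped end conditions give two more equations: 2h_0·M_0 + h_0·M_1 = 6(Δ_0 - S'(0)) = 24 and h_1·M_1 + 2h_1·M_2 = 6(S'(4) - Δ_1) = 0.
Forward elimination and back-substitution give M_0 = 21/2, M_1 = -9, M_2 = 9/2.
On [0, 2], S(x) = 1 - 1·x + 21/4·x² - 13/8·x³.
With x = 4/3: S(4/3) = 139/27.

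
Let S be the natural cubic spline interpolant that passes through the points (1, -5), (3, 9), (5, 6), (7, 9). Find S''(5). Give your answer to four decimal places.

Let σ_i = S''(x_i). Step sizes h_i = 2, 2, 2; slopes of the chords Δ_i = (y_(i+1) - y_i)/h_i = 7, -3/2, 3/2.
  2·σ_0 + 8·σ_1 + 2·σ_2 = 6(Δ_1 - Δ_0) = -51
  2·σ_1 + 8·σ_2 + 2·σ_3 = 6(Δ_2 - Δ_1) = 18
Natural end conditions: σ_0 = σ_3 = 0.
Forward elimination and back-substitution give σ_0 = 0, σ_1 = -37/5, σ_2 = 41/10, σ_3 = 0.

4.1000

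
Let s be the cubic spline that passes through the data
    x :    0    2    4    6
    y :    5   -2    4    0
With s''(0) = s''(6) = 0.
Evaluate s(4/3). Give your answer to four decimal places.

-1.1975

Let M_i = s''(x_i). Step sizes h_i = 2, 2, 2; slopes of the chords Δ_i = (y_(i+1) - y_i)/h_i = -7/2, 3, -2.
  2·M_0 + 8·M_1 + 2·M_2 = 6(Δ_1 - Δ_0) = 39
  2·M_1 + 8·M_2 + 2·M_3 = 6(Δ_2 - Δ_1) = -30
Natural end conditions: M_0 = M_3 = 0.
Hence M_0 = 0, M_1 = 31/5, M_2 = -53/10, M_3 = 0.
On [0, 2], s(x) = 5 - 167/30·x + 0·x² + 31/60·x³.
With x = 4/3: s(4/3) = -97/81.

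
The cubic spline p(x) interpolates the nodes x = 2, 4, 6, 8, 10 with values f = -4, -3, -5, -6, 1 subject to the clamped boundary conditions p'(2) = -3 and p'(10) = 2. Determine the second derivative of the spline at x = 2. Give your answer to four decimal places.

Let M_i = p''(x_i). Step sizes h_i = 2, 2, 2, 2; slopes of the chords Δ_i = (y_(i+1) - y_i)/h_i = 1/2, -1, -1/2, 7/2.
  2·M_0 + 8·M_1 + 2·M_2 = 6(Δ_1 - Δ_0) = -9
  2·M_1 + 8·M_2 + 2·M_3 = 6(Δ_2 - Δ_1) = 3
  2·M_2 + 8·M_3 + 2·M_4 = 6(Δ_3 - Δ_2) = 24
Clamped end conditions give two more equations: 2h_0·M_0 + h_0·M_1 = 6(Δ_0 - p'(2)) = 21 and h_3·M_3 + 2h_3·M_4 = 6(p'(10) - Δ_3) = -9.
Solving the tridiagonal system: M_0 = 745/112, M_1 = -157/56, M_2 = 1/16, M_3 = 227/56, M_4 = -479/112.

6.6518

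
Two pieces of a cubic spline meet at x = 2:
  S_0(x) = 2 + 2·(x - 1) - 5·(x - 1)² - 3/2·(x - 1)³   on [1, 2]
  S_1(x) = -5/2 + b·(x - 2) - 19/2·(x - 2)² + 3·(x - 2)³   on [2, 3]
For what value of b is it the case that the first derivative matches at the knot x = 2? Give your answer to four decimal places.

S_0'(x) = 2 - 10·(x - 1) - 9/2·(x - 1)², so S_0'(2) = -25/2. On the right, S_1'(2) = b, so b = -25/2.

-12.5000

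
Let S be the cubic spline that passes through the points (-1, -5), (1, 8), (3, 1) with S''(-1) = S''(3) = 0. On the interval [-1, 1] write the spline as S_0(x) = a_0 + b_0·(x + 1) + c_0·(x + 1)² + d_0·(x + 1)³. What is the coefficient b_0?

9

Write m_i for S''(x_i). With h_i = 2, 2 and divided differences Δ_i = 13/2, -7/2, the continuity of S' gives the tridiagonal system
  2·m_0 + 8·m_1 + 2·m_2 = 6(Δ_1 - Δ_0) = -60
Natural end conditions: m_0 = m_2 = 0.
Solving the tridiagonal system: m_0 = 0, m_1 = -15/2, m_2 = 0.
On [-1, 1], with S_0(x) = a_0 + b_0·(x + 1) + c_0·(x + 1)² + d_0·(x + 1)³: c_0 = m_0/2 = 0, d_0 = (m_1 - m_0)/(6h_0) = -5/8, b_0 = Δ_0 - h_0(2m_0 + m_1)/6 = 9.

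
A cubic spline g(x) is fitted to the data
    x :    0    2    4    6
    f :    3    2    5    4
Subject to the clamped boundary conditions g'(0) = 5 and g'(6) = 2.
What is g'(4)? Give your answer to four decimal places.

With m_i denoting the second derivative at x_i, h_i = 2, 2, 2, and Δ_i = (y_(i+1) − y_i)/h_i = -1/2, 3/2, -1/2:
  2·m_0 + 8·m_1 + 2·m_2 = 6(Δ_1 - Δ_0) = 12
  2·m_1 + 8·m_2 + 2·m_3 = 6(Δ_2 - Δ_1) = -12
Clamped end conditions give two more equations: 2h_0·m_0 + h_0·m_1 = 6(Δ_0 - g'(0)) = -33 and h_2·m_2 + 2h_2·m_3 = 6(g'(6) - Δ_2) = 15.
Solving: m_0 = -109/10, m_1 = 53/10, m_2 = -43/10, m_3 = 59/10.
On [4, 6], g'(x) = b_2 + 2c_2·(x - 4) + 3d_2·(x - 4)² with b_2 = Δ_2 - h_2(2m_2 + m_3)/6 = 2/5, c_2 = m_2/2 = -43/20, d_2 = (m_3 - m_2)/(6h_2) = 17/20. So g'(4) = 2/5.

0.4000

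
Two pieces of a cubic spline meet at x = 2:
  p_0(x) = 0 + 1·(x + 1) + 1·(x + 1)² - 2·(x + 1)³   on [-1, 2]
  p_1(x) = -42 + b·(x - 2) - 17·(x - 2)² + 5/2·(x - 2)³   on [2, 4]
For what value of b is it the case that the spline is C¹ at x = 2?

-47

p_0'(x) = 1 + 2·(x + 1) - 6·(x + 1)², so p_0'(2) = -47. On the right, p_1'(2) = b, so b = -47.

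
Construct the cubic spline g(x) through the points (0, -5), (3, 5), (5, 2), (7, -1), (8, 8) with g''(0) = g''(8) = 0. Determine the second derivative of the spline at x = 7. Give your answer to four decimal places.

11.2308

Write M_i for g''(x_i). With h_i = 3, 2, 2, 1 and divided differences Δ_i = 10/3, -3/2, -3/2, 9, the continuity of g' gives the tridiagonal system
  3·M_0 + 10·M_1 + 2·M_2 = 6(Δ_1 - Δ_0) = -29
  2·M_1 + 8·M_2 + 2·M_3 = 6(Δ_2 - Δ_1) = 0
  2·M_2 + 6·M_3 + 1·M_4 = 6(Δ_3 - Δ_2) = 63
Natural end conditions: M_0 = M_4 = 0.
Solving the tridiagonal system: M_0 = 0, M_1 = -32/13, M_2 = -57/26, M_3 = 146/13, M_4 = 0.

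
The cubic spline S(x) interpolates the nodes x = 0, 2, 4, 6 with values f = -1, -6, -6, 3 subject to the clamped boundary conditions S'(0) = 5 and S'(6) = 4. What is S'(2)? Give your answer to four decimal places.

Let M_i = S''(x_i). Step sizes h_i = 2, 2, 2; slopes of the chords Δ_i = (y_(i+1) - y_i)/h_i = -5/2, 0, 9/2.
  2·M_0 + 8·M_1 + 2·M_2 = 6(Δ_1 - Δ_0) = 15
  2·M_1 + 8·M_2 + 2·M_3 = 6(Δ_2 - Δ_1) = 27
Clamped end conditions give two more equations: 2h_0·M_0 + h_0·M_1 = 6(Δ_0 - S'(0)) = -45 and h_2·M_2 + 2h_2·M_3 = 6(S'(6) - Δ_2) = -3.
Solving: M_0 = -203/15, M_1 = 137/30, M_2 = 83/30, M_3 = -32/15.
On [2, 4], S'(x) = b_1 + 2c_1·(x - 2) + 3d_1·(x - 2)² with b_1 = Δ_1 - h_1(2M_1 + M_2)/6 = -119/30, c_1 = M_1/2 = 137/60, d_1 = (M_2 - M_1)/(6h_1) = -3/20. So S'(2) = -119/30.

-3.9667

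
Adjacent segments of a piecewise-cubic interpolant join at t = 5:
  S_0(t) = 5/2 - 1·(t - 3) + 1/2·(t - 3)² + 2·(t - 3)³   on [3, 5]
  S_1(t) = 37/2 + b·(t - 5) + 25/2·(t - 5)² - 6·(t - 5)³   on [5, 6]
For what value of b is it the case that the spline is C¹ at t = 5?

S_0'(t) = -1 + 1·(t - 3) + 6·(t - 3)², so S_0'(5) = 25. On the right, S_1'(5) = b, so b = 25.

25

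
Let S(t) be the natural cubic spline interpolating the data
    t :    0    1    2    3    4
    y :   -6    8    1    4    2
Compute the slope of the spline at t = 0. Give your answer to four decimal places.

20.4286

Put M_i = S'' at the i-th knot. Here h = (1, 1, 1, 1) and Δ = (14, -7, 3, -2), so the interior equations h_(i-1)·M_(i-1) + 2(h_(i-1)+h_i)·M_i + h_i·M_(i+1) = 6(Δ_i − Δ_(i-1)) read
  1·M_0 + 4·M_1 + 1·M_2 = 6(Δ_1 - Δ_0) = -126
  1·M_1 + 4·M_2 + 1·M_3 = 6(Δ_2 - Δ_1) = 60
  1·M_2 + 4·M_3 + 1·M_4 = 6(Δ_3 - Δ_2) = -30
Natural end conditions: M_0 = M_4 = 0.
Forward elimination and back-substitution give M_0 = 0, M_1 = -270/7, M_2 = 198/7, M_3 = -102/7, M_4 = 0.
On [0, 1], S'(t) = b_0 + 2c_0·t + 3d_0·t² with b_0 = Δ_0 - h_0(2M_0 + M_1)/6 = 143/7, c_0 = M_0/2 = 0, d_0 = (M_1 - M_0)/(6h_0) = -45/7. So S'(0) = 143/7.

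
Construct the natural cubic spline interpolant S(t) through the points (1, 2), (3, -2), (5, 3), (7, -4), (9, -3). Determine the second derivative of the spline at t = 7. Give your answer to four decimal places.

4.7411

Put M_i = S'' at the i-th knot. Here h = (2, 2, 2, 2) and Δ = (-2, 5/2, -7/2, 1/2), so the interior equations h_(i-1)·M_(i-1) + 2(h_(i-1)+h_i)·M_i + h_i·M_(i+1) = 6(Δ_i − Δ_(i-1)) read
  2·M_0 + 8·M_1 + 2·M_2 = 6(Δ_1 - Δ_0) = 27
  2·M_1 + 8·M_2 + 2·M_3 = 6(Δ_2 - Δ_1) = -36
  2·M_2 + 8·M_3 + 2·M_4 = 6(Δ_3 - Δ_2) = 24
Natural end conditions: M_0 = M_4 = 0.
Solving: M_0 = 0, M_1 = 573/112, M_2 = -195/28, M_3 = 531/112, M_4 = 0.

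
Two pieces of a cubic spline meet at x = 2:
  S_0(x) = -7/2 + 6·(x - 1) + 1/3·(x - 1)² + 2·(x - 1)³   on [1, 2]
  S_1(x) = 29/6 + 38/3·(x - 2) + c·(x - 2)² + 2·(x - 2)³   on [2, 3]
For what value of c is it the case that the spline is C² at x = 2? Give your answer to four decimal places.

S_0''(x) = 2/3 + 12·(x - 1), so S_0''(2) = 38/3. On the right, S_1''(2) = 2c, so c = 19/3.

6.3333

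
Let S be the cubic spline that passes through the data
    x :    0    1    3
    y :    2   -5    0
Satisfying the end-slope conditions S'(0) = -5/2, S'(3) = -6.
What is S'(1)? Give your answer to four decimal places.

-3.9167

Put σ_i = S'' at the i-th knot. Here h = (1, 2) and Δ = (-7, 5/2), so the interior equations h_(i-1)·σ_(i-1) + 2(h_(i-1)+h_i)·σ_i + h_i·σ_(i+1) = 6(Δ_i − Δ_(i-1)) read
  1·σ_0 + 6·σ_1 + 2·σ_2 = 6(Δ_1 - Δ_0) = 57
Clamped end conditions give two more equations: 2h_0·σ_0 + h_0·σ_1 = 6(Δ_0 - S'(0)) = -27 and h_1·σ_1 + 2h_1·σ_2 = 6(S'(3) - Δ_1) = -51.
Forward elimination and back-substitution give σ_0 = -145/6, σ_1 = 64/3, σ_2 = -281/12.
On [1, 3], S'(x) = b_1 + 2c_1·(x - 1) + 3d_1·(x - 1)² with b_1 = Δ_1 - h_1(2σ_1 + σ_2)/6 = -47/12, c_1 = σ_1/2 = 32/3, d_1 = (σ_2 - σ_1)/(6h_1) = -179/48. So S'(1) = -47/12.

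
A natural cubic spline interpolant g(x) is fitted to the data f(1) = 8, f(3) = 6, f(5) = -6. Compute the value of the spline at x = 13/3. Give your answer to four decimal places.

Write M_i for g''(x_i). With h_i = 2, 2 and divided differences Δ_i = -1, -6, the continuity of g' gives the tridiagonal system
  2·M_0 + 8·M_1 + 2·M_2 = 6(Δ_1 - Δ_0) = -30
Natural end conditions: M_0 = M_2 = 0.
Hence M_0 = 0, M_1 = -15/4, M_2 = 0.
On [3, 5], g(x) = 6 - 7/2·(x - 3) - 15/8·(x - 3)² + 5/16·(x - 3)³.
With (x - 3) = 4/3: g(13/3) = -34/27.

-1.2593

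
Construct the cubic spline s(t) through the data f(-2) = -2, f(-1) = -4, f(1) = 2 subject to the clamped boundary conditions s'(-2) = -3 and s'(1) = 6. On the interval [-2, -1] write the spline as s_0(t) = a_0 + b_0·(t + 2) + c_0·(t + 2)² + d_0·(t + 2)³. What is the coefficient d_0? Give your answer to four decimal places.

0.5000

Write M_i for s''(x_i). With h_i = 1, 2 and divided differences Δ_i = -2, 3, the continuity of s' gives the tridiagonal system
  1·M_0 + 6·M_1 + 2·M_2 = 6(Δ_1 - Δ_0) = 30
Clamped end conditions give two more equations: 2h_0·M_0 + h_0·M_1 = 6(Δ_0 - s'(-2)) = 6 and h_1·M_1 + 2h_1·M_2 = 6(s'(1) - Δ_1) = 18.
Hence M_0 = 1, M_1 = 4, M_2 = 5/2.
On [-2, -1], with s_0(t) = a_0 + b_0·(t + 2) + c_0·(t + 2)² + d_0·(t + 2)³: c_0 = M_0/2 = 1/2, d_0 = (M_1 - M_0)/(6h_0) = 1/2, b_0 = Δ_0 - h_0(2M_0 + M_1)/6 = -3.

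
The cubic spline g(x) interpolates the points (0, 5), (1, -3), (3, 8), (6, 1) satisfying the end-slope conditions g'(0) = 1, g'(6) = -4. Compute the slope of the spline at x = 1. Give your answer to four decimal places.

-6.6404

Write m_i for g''(x_i). With h_i = 1, 2, 3 and divided differences Δ_i = -8, 11/2, -7/3, the continuity of g' gives the tridiagonal system
  1·m_0 + 6·m_1 + 2·m_2 = 6(Δ_1 - Δ_0) = 81
  2·m_1 + 10·m_2 + 3·m_3 = 6(Δ_2 - Δ_1) = -47
Clamped end conditions give two more equations: 2h_0·m_0 + h_0·m_1 = 6(Δ_0 - g'(0)) = -54 and h_2·m_2 + 2h_2·m_3 = 6(g'(6) - Δ_2) = -10.
Forward elimination and back-substitution give m_0 = -2207/57, m_1 = 1336/57, m_2 = -596/57, m_3 = 203/57.
On [1, 3], g'(x) = b_1 + 2c_1·(x - 1) + 3d_1·(x - 1)² with b_1 = Δ_1 - h_1(2m_1 + m_2)/6 = -757/114, c_1 = m_1/2 = 668/57, d_1 = (m_2 - m_1)/(6h_1) = -161/57. So g'(1) = -757/114.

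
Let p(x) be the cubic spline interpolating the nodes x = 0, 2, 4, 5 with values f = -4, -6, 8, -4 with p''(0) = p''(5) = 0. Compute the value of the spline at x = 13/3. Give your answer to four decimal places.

5.4141

Put M_i = p'' at the i-th knot. Here h = (2, 2, 1) and Δ = (-1, 7, -12), so the interior equations h_(i-1)·M_(i-1) + 2(h_(i-1)+h_i)·M_i + h_i·M_(i+1) = 6(Δ_i − Δ_(i-1)) read
  2·M_0 + 8·M_1 + 2·M_2 = 6(Δ_1 - Δ_0) = 48
  2·M_1 + 6·M_2 + 1·M_3 = 6(Δ_2 - Δ_1) = -114
Natural end conditions: M_0 = M_3 = 0.
Solving the tridiagonal system: M_0 = 0, M_1 = 129/11, M_2 = -252/11, M_3 = 0.
On [4, 5], p(x) = 8 - 48/11·(x - 4) - 126/11·(x - 4)² + 42/11·(x - 4)³.
With (x - 4) = 1/3: p(13/3) = 536/99.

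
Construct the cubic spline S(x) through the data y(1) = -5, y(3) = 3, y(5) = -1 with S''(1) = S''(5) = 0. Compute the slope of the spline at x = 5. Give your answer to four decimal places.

-3.5000

Write m_i for S''(x_i). With h_i = 2, 2 and divided differences Δ_i = 4, -2, the continuity of S' gives the tridiagonal system
  2·m_0 + 8·m_1 + 2·m_2 = 6(Δ_1 - Δ_0) = -36
Natural end conditions: m_0 = m_2 = 0.
Solving the tridiagonal system: m_0 = 0, m_1 = -9/2, m_2 = 0.
On [3, 5], S'(x) = b_1 + 2c_1·(x - 3) + 3d_1·(x - 3)² with b_1 = Δ_1 - h_1(2m_1 + m_2)/6 = 1, c_1 = m_1/2 = -9/4, d_1 = (m_2 - m_1)/(6h_1) = 3/8. So S'(5) = -7/2.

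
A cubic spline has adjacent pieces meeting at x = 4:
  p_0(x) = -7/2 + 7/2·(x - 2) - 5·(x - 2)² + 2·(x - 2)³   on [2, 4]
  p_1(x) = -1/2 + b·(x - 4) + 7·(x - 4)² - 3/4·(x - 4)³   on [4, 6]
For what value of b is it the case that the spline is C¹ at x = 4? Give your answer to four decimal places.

p_0'(x) = 7/2 - 10·(x - 2) + 6·(x - 2)², so p_0'(4) = 15/2. On the right, p_1'(4) = b, so b = 15/2.

7.5000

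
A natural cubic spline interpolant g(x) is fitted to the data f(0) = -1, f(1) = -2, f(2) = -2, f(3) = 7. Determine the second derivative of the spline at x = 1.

Put m_i = g'' at the i-th knot. Here h = (1, 1, 1) and Δ = (-1, 0, 9), so the interior equations h_(i-1)·m_(i-1) + 2(h_(i-1)+h_i)·m_i + h_i·m_(i+1) = 6(Δ_i − Δ_(i-1)) read
  1·m_0 + 4·m_1 + 1·m_2 = 6(Δ_1 - Δ_0) = 6
  1·m_1 + 4·m_2 + 1·m_3 = 6(Δ_2 - Δ_1) = 54
Natural end conditions: m_0 = m_3 = 0.
Solving: m_0 = 0, m_1 = -2, m_2 = 14, m_3 = 0.

-2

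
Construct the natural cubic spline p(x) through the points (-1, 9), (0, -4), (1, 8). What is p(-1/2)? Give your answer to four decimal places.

0.1563

Put M_i = p'' at the i-th knot. Here h = (1, 1) and Δ = (-13, 12), so the interior equations h_(i-1)·M_(i-1) + 2(h_(i-1)+h_i)·M_i + h_i·M_(i+1) = 6(Δ_i − Δ_(i-1)) read
  1·M_0 + 4·M_1 + 1·M_2 = 6(Δ_1 - Δ_0) = 150
Natural end conditions: M_0 = M_2 = 0.
Solving: M_0 = 0, M_1 = 75/2, M_2 = 0.
On [-1, 0], p(x) = 9 - 77/4·(x + 1) + 0·(x + 1)² + 25/4·(x + 1)³.
With (x + 1) = 1/2: p(-1/2) = 5/32.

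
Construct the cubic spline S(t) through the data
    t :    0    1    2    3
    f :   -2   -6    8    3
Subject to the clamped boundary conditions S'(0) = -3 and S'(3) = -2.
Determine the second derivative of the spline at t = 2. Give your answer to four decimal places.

-48.1333

Put M_i = S'' at the i-th knot. Here h = (1, 1, 1) and Δ = (-4, 14, -5), so the interior equations h_(i-1)·M_(i-1) + 2(h_(i-1)+h_i)·M_i + h_i·M_(i+1) = 6(Δ_i − Δ_(i-1)) read
  1·M_0 + 4·M_1 + 1·M_2 = 6(Δ_1 - Δ_0) = 108
  1·M_1 + 4·M_2 + 1·M_3 = 6(Δ_2 - Δ_1) = -114
Clamped end conditions give two more equations: 2h_0·M_0 + h_0·M_1 = 6(Δ_0 - S'(0)) = -6 and h_2·M_2 + 2h_2·M_3 = 6(S'(3) - Δ_2) = 18.
Solving the tridiagonal system: M_0 = -386/15, M_1 = 682/15, M_2 = -722/15, M_3 = 496/15.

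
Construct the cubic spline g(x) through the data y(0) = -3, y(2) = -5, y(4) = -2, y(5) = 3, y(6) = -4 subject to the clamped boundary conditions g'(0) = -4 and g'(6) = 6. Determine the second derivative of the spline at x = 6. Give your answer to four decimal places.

56.2738

Let M_i = g''(x_i). Step sizes h_i = 2, 2, 1, 1; slopes of the chords Δ_i = (y_(i+1) - y_i)/h_i = -1, 3/2, 5, -7.
  2·M_0 + 8·M_1 + 2·M_2 = 6(Δ_1 - Δ_0) = 15
  2·M_1 + 6·M_2 + 1·M_3 = 6(Δ_2 - Δ_1) = 21
  1·M_2 + 4·M_3 + 1·M_4 = 6(Δ_3 - Δ_2) = -72
Clamped end conditions give two more equations: 2h_0·M_0 + h_0·M_1 = 6(Δ_0 - g'(0)) = 18 and h_3·M_3 + 2h_3·M_4 = 6(g'(6) - Δ_3) = 78.
Solving: M_0 = 461/84, M_1 = -83/42, M_2 = 119/12, M_3 = -1451/42, M_4 = 4727/84.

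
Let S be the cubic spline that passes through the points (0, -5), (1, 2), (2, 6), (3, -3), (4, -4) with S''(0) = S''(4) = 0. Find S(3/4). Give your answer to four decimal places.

0.1621

Put M_i = S'' at the i-th knot. Here h = (1, 1, 1, 1) and Δ = (7, 4, -9, -1), so the interior equations h_(i-1)·M_(i-1) + 2(h_(i-1)+h_i)·M_i + h_i·M_(i+1) = 6(Δ_i − Δ_(i-1)) read
  1·M_0 + 4·M_1 + 1·M_2 = 6(Δ_1 - Δ_0) = -18
  1·M_1 + 4·M_2 + 1·M_3 = 6(Δ_2 - Δ_1) = -78
  1·M_2 + 4·M_3 + 1·M_4 = 6(Δ_3 - Δ_2) = 48
Natural end conditions: M_0 = M_4 = 0.
Solving: M_0 = 0, M_1 = 45/28, M_2 = -171/7, M_3 = 507/28, M_4 = 0.
On [0, 1], S(x) = -5 + 377/56·x + 0·x² + 15/56·x³.
With x = 3/4: S(3/4) = 83/512.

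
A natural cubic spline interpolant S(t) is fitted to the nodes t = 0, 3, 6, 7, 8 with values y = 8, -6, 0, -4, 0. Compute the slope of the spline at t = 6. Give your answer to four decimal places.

Put σ_i = S'' at the i-th knot. Here h = (3, 3, 1, 1) and Δ = (-14/3, 2, -4, 4), so the interior equations h_(i-1)·σ_(i-1) + 2(h_(i-1)+h_i)·σ_i + h_i·σ_(i+1) = 6(Δ_i − Δ_(i-1)) read
  3·σ_0 + 12·σ_1 + 3·σ_2 = 6(Δ_1 - Δ_0) = 40
  3·σ_1 + 8·σ_2 + 1·σ_3 = 6(Δ_2 - Δ_1) = -36
  1·σ_2 + 4·σ_3 + 1·σ_4 = 6(Δ_3 - Δ_2) = 48
Natural end conditions: σ_0 = σ_4 = 0.
Solving the tridiagonal system: σ_0 = 0, σ_1 = 227/42, σ_2 = -58/7, σ_3 = 197/14, σ_4 = 0.
On [6, 7], S'(t) = b_2 + 2c_2·(t - 6) + 3d_2·(t - 6)² with b_2 = Δ_2 - h_2(2σ_2 + σ_3)/6 = -43/12, c_2 = σ_2/2 = -29/7, d_2 = (σ_3 - σ_2)/(6h_2) = 313/84. So S'(6) = -43/12.

-3.5833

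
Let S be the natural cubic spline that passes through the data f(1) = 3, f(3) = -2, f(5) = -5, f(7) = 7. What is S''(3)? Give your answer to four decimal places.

-0.7000

Put σ_i = S'' at the i-th knot. Here h = (2, 2, 2) and Δ = (-5/2, -3/2, 6), so the interior equations h_(i-1)·σ_(i-1) + 2(h_(i-1)+h_i)·σ_i + h_i·σ_(i+1) = 6(Δ_i − Δ_(i-1)) read
  2·σ_0 + 8·σ_1 + 2·σ_2 = 6(Δ_1 - Δ_0) = 6
  2·σ_1 + 8·σ_2 + 2·σ_3 = 6(Δ_2 - Δ_1) = 45
Natural end conditions: σ_0 = σ_3 = 0.
Solving: σ_0 = 0, σ_1 = -7/10, σ_2 = 29/5, σ_3 = 0.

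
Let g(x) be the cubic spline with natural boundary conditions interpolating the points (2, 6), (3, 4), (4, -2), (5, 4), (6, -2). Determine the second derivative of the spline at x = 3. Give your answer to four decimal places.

-12.8571

With M_i denoting the second derivative at x_i, h_i = 1, 1, 1, 1, and Δ_i = (y_(i+1) − y_i)/h_i = -2, -6, 6, -6:
  1·M_0 + 4·M_1 + 1·M_2 = 6(Δ_1 - Δ_0) = -24
  1·M_1 + 4·M_2 + 1·M_3 = 6(Δ_2 - Δ_1) = 72
  1·M_2 + 4·M_3 + 1·M_4 = 6(Δ_3 - Δ_2) = -72
Natural end conditions: M_0 = M_4 = 0.
Hence M_0 = 0, M_1 = -90/7, M_2 = 192/7, M_3 = -174/7, M_4 = 0.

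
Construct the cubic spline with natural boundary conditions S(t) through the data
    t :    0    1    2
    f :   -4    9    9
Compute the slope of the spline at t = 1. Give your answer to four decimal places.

6.5000

With m_i denoting the second derivative at x_i, h_i = 1, 1, and Δ_i = (y_(i+1) − y_i)/h_i = 13, 0:
  1·m_0 + 4·m_1 + 1·m_2 = 6(Δ_1 - Δ_0) = -78
Natural end conditions: m_0 = m_2 = 0.
Hence m_0 = 0, m_1 = -39/2, m_2 = 0.
On [1, 2], S'(t) = b_1 + 2c_1·(t - 1) + 3d_1·(t - 1)² with b_1 = Δ_1 - h_1(2m_1 + m_2)/6 = 13/2, c_1 = m_1/2 = -39/4, d_1 = (m_2 - m_1)/(6h_1) = 13/4. So S'(1) = 13/2.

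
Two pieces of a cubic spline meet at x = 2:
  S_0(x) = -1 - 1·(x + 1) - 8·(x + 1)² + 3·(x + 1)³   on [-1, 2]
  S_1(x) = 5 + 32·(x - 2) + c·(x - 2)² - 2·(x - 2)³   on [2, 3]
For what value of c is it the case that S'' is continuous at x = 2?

S_0''(x) = -16 + 18·(x + 1), so S_0''(2) = 38. On the right, S_1''(2) = 2c, so c = 19.

19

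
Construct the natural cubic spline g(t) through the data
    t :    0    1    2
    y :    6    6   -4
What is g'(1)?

Write m_i for g''(x_i). With h_i = 1, 1 and divided differences Δ_i = 0, -10, the continuity of g' gives the tridiagonal system
  1·m_0 + 4·m_1 + 1·m_2 = 6(Δ_1 - Δ_0) = -60
Natural end conditions: m_0 = m_2 = 0.
Solving the tridiagonal system: m_0 = 0, m_1 = -15, m_2 = 0.
On [1, 2], g'(t) = b_1 + 2c_1·(t - 1) + 3d_1·(t - 1)² with b_1 = Δ_1 - h_1(2m_1 + m_2)/6 = -5, c_1 = m_1/2 = -15/2, d_1 = (m_2 - m_1)/(6h_1) = 5/2. So g'(1) = -5.

-5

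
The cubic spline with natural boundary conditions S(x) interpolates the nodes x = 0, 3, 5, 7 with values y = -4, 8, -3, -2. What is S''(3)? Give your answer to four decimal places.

With m_i denoting the second derivative at x_i, h_i = 3, 2, 2, and Δ_i = (y_(i+1) − y_i)/h_i = 4, -11/2, 1/2:
  3·m_0 + 10·m_1 + 2·m_2 = 6(Δ_1 - Δ_0) = -57
  2·m_1 + 8·m_2 + 2·m_3 = 6(Δ_2 - Δ_1) = 36
Natural end conditions: m_0 = m_3 = 0.
Hence m_0 = 0, m_1 = -132/19, m_2 = 237/38, m_3 = 0.

-6.9474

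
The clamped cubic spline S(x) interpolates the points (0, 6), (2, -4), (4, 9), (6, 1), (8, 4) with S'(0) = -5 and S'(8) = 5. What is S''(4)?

Write M_i for S''(x_i). With h_i = 2, 2, 2, 2 and divided differences Δ_i = -5, 13/2, -4, 3/2, the continuity of S' gives the tridiagonal system
  2·M_0 + 8·M_1 + 2·M_2 = 6(Δ_1 - Δ_0) = 69
  2·M_1 + 8·M_2 + 2·M_3 = 6(Δ_2 - Δ_1) = -63
  2·M_2 + 8·M_3 + 2·M_4 = 6(Δ_3 - Δ_2) = 33
Clamped end conditions give two more equations: 2h_0·M_0 + h_0·M_1 = 6(Δ_0 - S'(0)) = 0 and h_3·M_3 + 2h_3·M_4 = 6(S'(8) - Δ_3) = 21.
Hence M_0 = -95/14, M_1 = 95/7, M_2 = -13, M_3 = 97/14, M_4 = 25/14.

-13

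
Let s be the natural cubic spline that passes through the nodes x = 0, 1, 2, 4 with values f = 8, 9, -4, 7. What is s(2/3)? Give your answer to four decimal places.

Put σ_i = s'' at the i-th knot. Here h = (1, 1, 2) and Δ = (1, -13, 11/2), so the interior equations h_(i-1)·σ_(i-1) + 2(h_(i-1)+h_i)·σ_i + h_i·σ_(i+1) = 6(Δ_i − Δ_(i-1)) read
  1·σ_0 + 4·σ_1 + 1·σ_2 = 6(Δ_1 - Δ_0) = -84
  1·σ_1 + 6·σ_2 + 2·σ_3 = 6(Δ_2 - Δ_1) = 111
Natural end conditions: σ_0 = σ_3 = 0.
Hence σ_0 = 0, σ_1 = -615/23, σ_2 = 528/23, σ_3 = 0.
On [0, 1], s(x) = 8 + 251/46·x + 0·x² - 205/46·x³.
With x = 2/3: s(2/3) = 6407/621.

10.3172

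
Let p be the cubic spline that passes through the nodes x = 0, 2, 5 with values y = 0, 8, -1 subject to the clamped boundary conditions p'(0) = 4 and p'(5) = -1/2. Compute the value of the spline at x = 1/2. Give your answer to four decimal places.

Let M_i = p''(x_i). Step sizes h_i = 2, 3; slopes of the chords Δ_i = (y_(i+1) - y_i)/h_i = 4, -3.
  2·M_0 + 10·M_1 + 3·M_2 = 6(Δ_1 - Δ_0) = -42
Clamped end conditions give two more equations: 2h_0·M_0 + h_0·M_1 = 6(Δ_0 - p'(0)) = 0 and h_1·M_1 + 2h_1·M_2 = 6(p'(5) - Δ_1) = 15.
Solving: M_0 = 33/10, M_1 = -33/5, M_2 = 29/5.
On [0, 2], p(x) = 0 + 4·x + 33/20·x² - 33/40·x³.
With x = 1/2: p(1/2) = 739/320.

2.3094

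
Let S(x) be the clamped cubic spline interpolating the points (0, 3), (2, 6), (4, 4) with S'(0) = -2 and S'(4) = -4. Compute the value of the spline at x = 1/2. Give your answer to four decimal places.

With σ_i denoting the second derivative at x_i, h_i = 2, 2, and Δ_i = (y_(i+1) − y_i)/h_i = 3/2, -1:
  2·σ_0 + 8·σ_1 + 2·σ_2 = 6(Δ_1 - Δ_0) = -15
Clamped end conditions give two more equations: 2h_0·σ_0 + h_0·σ_1 = 6(Δ_0 - S'(0)) = 21 and h_1·σ_1 + 2h_1·σ_2 = 6(S'(4) - Δ_1) = -18.
Forward elimination and back-substitution give σ_0 = 53/8, σ_1 = -11/4, σ_2 = -25/8.
On [0, 2], S(x) = 3 - 2·x + 53/16·x² - 25/32·x³.
With x = 1/2: S(1/2) = 699/256.

2.7305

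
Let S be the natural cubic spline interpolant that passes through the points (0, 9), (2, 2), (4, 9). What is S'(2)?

Write M_i for S''(x_i). With h_i = 2, 2 and divided differences Δ_i = -7/2, 7/2, the continuity of S' gives the tridiagonal system
  2·M_0 + 8·M_1 + 2·M_2 = 6(Δ_1 - Δ_0) = 42
Natural end conditions: M_0 = M_2 = 0.
Solving the tridiagonal system: M_0 = 0, M_1 = 21/4, M_2 = 0.
On [2, 4], S'(x) = b_1 + 2c_1·(x - 2) + 3d_1·(x - 2)² with b_1 = Δ_1 - h_1(2M_1 + M_2)/6 = 0, c_1 = M_1/2 = 21/8, d_1 = (M_2 - M_1)/(6h_1) = -7/16. So S'(2) = 0.

0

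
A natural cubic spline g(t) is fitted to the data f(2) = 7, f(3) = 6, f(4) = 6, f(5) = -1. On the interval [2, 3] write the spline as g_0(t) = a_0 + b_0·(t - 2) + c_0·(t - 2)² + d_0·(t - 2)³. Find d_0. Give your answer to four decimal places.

0.7333

With σ_i denoting the second derivative at x_i, h_i = 1, 1, 1, and Δ_i = (y_(i+1) − y_i)/h_i = -1, 0, -7:
  1·σ_0 + 4·σ_1 + 1·σ_2 = 6(Δ_1 - Δ_0) = 6
  1·σ_1 + 4·σ_2 + 1·σ_3 = 6(Δ_2 - Δ_1) = -42
Natural end conditions: σ_0 = σ_3 = 0.
Hence σ_0 = 0, σ_1 = 22/5, σ_2 = -58/5, σ_3 = 0.
On [2, 3], with g_0(t) = a_0 + b_0·(t - 2) + c_0·(t - 2)² + d_0·(t - 2)³: c_0 = σ_0/2 = 0, d_0 = (σ_1 - σ_0)/(6h_0) = 11/15, b_0 = Δ_0 - h_0(2σ_0 + σ_1)/6 = -26/15.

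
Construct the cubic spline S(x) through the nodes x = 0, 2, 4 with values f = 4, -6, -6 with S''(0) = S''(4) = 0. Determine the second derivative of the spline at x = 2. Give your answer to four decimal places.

3.7500

Put M_i = S'' at the i-th knot. Here h = (2, 2) and Δ = (-5, 0), so the interior equations h_(i-1)·M_(i-1) + 2(h_(i-1)+h_i)·M_i + h_i·M_(i+1) = 6(Δ_i − Δ_(i-1)) read
  2·M_0 + 8·M_1 + 2·M_2 = 6(Δ_1 - Δ_0) = 30
Natural end conditions: M_0 = M_2 = 0.
Forward elimination and back-substitution give M_0 = 0, M_1 = 15/4, M_2 = 0.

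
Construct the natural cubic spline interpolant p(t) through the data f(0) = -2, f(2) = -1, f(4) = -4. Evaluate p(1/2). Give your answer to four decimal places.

Put m_i = p'' at the i-th knot. Here h = (2, 2) and Δ = (1/2, -3/2), so the interior equations h_(i-1)·m_(i-1) + 2(h_(i-1)+h_i)·m_i + h_i·m_(i+1) = 6(Δ_i − Δ_(i-1)) read
  2·m_0 + 8·m_1 + 2·m_2 = 6(Δ_1 - Δ_0) = -12
Natural end conditions: m_0 = m_2 = 0.
Hence m_0 = 0, m_1 = -3/2, m_2 = 0.
On [0, 2], p(t) = -2 + 1·t + 0·t² - 1/8·t³.
With t = 1/2: p(1/2) = -97/64.

-1.5156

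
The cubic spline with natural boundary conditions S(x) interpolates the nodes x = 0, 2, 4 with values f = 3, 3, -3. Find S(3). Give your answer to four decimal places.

Put M_i = S'' at the i-th knot. Here h = (2, 2) and Δ = (0, -3), so the interior equations h_(i-1)·M_(i-1) + 2(h_(i-1)+h_i)·M_i + h_i·M_(i+1) = 6(Δ_i − Δ_(i-1)) read
  2·M_0 + 8·M_1 + 2·M_2 = 6(Δ_1 - Δ_0) = -18
Natural end conditions: M_0 = M_2 = 0.
Forward elimination and back-substitution give M_0 = 0, M_1 = -9/4, M_2 = 0.
On [2, 4], S(x) = 3 - 3/2·(x - 2) - 9/8·(x - 2)² + 3/16·(x - 2)³.
With (x - 2) = 1: S(3) = 9/16.

0.5625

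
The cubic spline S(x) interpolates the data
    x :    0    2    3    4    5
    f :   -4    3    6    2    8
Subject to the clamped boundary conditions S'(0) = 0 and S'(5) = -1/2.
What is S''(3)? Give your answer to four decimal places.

Let m_i = S''(x_i). Step sizes h_i = 2, 1, 1, 1; slopes of the chords Δ_i = (y_(i+1) - y_i)/h_i = 7/2, 3, -4, 6.
  2·m_0 + 6·m_1 + 1·m_2 = 6(Δ_1 - Δ_0) = -3
  1·m_1 + 4·m_2 + 1·m_3 = 6(Δ_2 - Δ_1) = -42
  1·m_2 + 4·m_3 + 1·m_4 = 6(Δ_3 - Δ_2) = 60
Clamped end conditions give two more equations: 2h_0·m_0 + h_0·m_1 = 6(Δ_0 - S'(0)) = 21 and h_3·m_3 + 2h_3·m_4 = 6(S'(5) - Δ_3) = -39.
Solving: m_0 = 793/164, m_1 = 34/41, m_2 = -1447/82, m_3 = 1138/41, m_4 = -2737/82.

-17.6463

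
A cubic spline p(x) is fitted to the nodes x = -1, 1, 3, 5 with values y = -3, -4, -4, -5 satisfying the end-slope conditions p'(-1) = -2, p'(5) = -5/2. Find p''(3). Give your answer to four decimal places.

Let M_i = p''(x_i). Step sizes h_i = 2, 2, 2; slopes of the chords Δ_i = (y_(i+1) - y_i)/h_i = -1/2, 0, -1/2.
  2·M_0 + 8·M_1 + 2·M_2 = 6(Δ_1 - Δ_0) = 3
  2·M_1 + 8·M_2 + 2·M_3 = 6(Δ_2 - Δ_1) = -3
Clamped end conditions give two more equations: 2h_0·M_0 + h_0·M_1 = 6(Δ_0 - p'(-1)) = 9 and h_2·M_2 + 2h_2·M_3 = 6(p'(5) - Δ_2) = -12.
Solving: M_0 = 73/30, M_1 = -11/30, M_2 = 8/15, M_3 = -49/15.

0.5333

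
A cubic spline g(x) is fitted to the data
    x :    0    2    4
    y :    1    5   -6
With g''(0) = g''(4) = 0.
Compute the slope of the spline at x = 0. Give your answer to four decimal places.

Put M_i = g'' at the i-th knot. Here h = (2, 2) and Δ = (2, -11/2), so the interior equations h_(i-1)·M_(i-1) + 2(h_(i-1)+h_i)·M_i + h_i·M_(i+1) = 6(Δ_i − Δ_(i-1)) read
  2·M_0 + 8·M_1 + 2·M_2 = 6(Δ_1 - Δ_0) = -45
Natural end conditions: M_0 = M_2 = 0.
Solving the tridiagonal system: M_0 = 0, M_1 = -45/8, M_2 = 0.
On [0, 2], g'(x) = b_0 + 2c_0·x + 3d_0·x² with b_0 = Δ_0 - h_0(2M_0 + M_1)/6 = 31/8, c_0 = M_0/2 = 0, d_0 = (M_1 - M_0)/(6h_0) = -15/32. So g'(0) = 31/8.

3.8750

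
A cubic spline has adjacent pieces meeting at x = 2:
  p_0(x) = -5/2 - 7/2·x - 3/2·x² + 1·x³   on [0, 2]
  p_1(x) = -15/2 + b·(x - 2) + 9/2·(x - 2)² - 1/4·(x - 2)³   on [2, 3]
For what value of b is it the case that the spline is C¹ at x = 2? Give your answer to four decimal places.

2.5000

p_0'(x) = -7/2 - 3·x + 3·x², so p_0'(2) = 5/2. On the right, p_1'(2) = b, so b = 5/2.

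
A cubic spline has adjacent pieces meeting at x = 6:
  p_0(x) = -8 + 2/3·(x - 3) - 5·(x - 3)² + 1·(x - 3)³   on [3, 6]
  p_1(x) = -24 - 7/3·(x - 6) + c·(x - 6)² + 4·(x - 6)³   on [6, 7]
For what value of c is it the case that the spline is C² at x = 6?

4

p_0''(x) = -10 + 6·(x - 3), so p_0''(6) = 8. On the right, p_1''(6) = 2c, so c = 4.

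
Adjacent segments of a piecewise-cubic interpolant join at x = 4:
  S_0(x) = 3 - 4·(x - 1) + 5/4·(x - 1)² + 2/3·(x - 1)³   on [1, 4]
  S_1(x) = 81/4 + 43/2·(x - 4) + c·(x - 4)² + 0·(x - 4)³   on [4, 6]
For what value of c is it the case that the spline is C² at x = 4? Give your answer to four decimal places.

S_0''(x) = 5/2 + 4·(x - 1), so S_0''(4) = 29/2. On the right, S_1''(4) = 2c, so c = 29/4.

7.2500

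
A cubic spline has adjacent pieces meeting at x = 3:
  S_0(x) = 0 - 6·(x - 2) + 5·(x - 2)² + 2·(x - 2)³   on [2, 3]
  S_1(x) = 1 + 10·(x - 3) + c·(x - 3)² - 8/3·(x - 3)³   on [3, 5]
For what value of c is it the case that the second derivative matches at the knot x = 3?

S_0''(x) = 10 + 12·(x - 2), so S_0''(3) = 22. On the right, S_1''(3) = 2c, so c = 11.

11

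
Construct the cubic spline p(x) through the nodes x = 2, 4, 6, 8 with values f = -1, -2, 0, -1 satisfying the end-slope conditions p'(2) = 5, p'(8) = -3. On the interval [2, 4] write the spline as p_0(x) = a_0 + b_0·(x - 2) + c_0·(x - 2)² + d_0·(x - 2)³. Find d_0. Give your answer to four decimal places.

1.1917

Put M_i = p'' at the i-th knot. Here h = (2, 2, 2) and Δ = (-1/2, 1, -1/2), so the interior equations h_(i-1)·M_(i-1) + 2(h_(i-1)+h_i)·M_i + h_i·M_(i+1) = 6(Δ_i − Δ_(i-1)) read
  2·M_0 + 8·M_1 + 2·M_2 = 6(Δ_1 - Δ_0) = 9
  2·M_1 + 8·M_2 + 2·M_3 = 6(Δ_2 - Δ_1) = -9
Clamped end conditions give two more equations: 2h_0·M_0 + h_0·M_1 = 6(Δ_0 - p'(2)) = -33 and h_2·M_2 + 2h_2·M_3 = 6(p'(8) - Δ_2) = -15.
Hence M_0 = -154/15, M_1 = 121/30, M_2 = -41/30, M_3 = -46/15.
On [2, 4], with p_0(x) = a_0 + b_0·(x - 2) + c_0·(x - 2)² + d_0·(x - 2)³: c_0 = M_0/2 = -77/15, d_0 = (M_1 - M_0)/(6h_0) = 143/120, b_0 = Δ_0 - h_0(2M_0 + M_1)/6 = 5.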